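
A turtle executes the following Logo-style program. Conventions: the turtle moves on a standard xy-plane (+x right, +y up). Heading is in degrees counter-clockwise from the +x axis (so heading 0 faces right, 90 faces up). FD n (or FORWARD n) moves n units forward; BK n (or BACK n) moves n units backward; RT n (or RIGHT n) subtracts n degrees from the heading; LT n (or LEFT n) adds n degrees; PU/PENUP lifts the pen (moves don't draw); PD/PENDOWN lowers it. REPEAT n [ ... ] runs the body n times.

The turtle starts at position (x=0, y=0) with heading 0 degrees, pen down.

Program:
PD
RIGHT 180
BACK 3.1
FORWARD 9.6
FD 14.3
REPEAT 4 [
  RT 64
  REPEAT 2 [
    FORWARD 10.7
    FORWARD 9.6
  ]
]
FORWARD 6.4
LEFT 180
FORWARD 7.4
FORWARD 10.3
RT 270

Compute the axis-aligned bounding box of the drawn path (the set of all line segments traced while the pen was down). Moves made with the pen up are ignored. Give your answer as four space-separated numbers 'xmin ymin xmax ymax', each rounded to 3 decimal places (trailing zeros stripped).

Answer: -38.598 0 37.481 68.484

Derivation:
Executing turtle program step by step:
Start: pos=(0,0), heading=0, pen down
PD: pen down
RT 180: heading 0 -> 180
BK 3.1: (0,0) -> (3.1,0) [heading=180, draw]
FD 9.6: (3.1,0) -> (-6.5,0) [heading=180, draw]
FD 14.3: (-6.5,0) -> (-20.8,0) [heading=180, draw]
REPEAT 4 [
  -- iteration 1/4 --
  RT 64: heading 180 -> 116
  REPEAT 2 [
    -- iteration 1/2 --
    FD 10.7: (-20.8,0) -> (-25.491,9.617) [heading=116, draw]
    FD 9.6: (-25.491,9.617) -> (-29.699,18.246) [heading=116, draw]
    -- iteration 2/2 --
    FD 10.7: (-29.699,18.246) -> (-34.39,27.863) [heading=116, draw]
    FD 9.6: (-34.39,27.863) -> (-38.598,36.491) [heading=116, draw]
  ]
  -- iteration 2/4 --
  RT 64: heading 116 -> 52
  REPEAT 2 [
    -- iteration 1/2 --
    FD 10.7: (-38.598,36.491) -> (-32.01,44.923) [heading=52, draw]
    FD 9.6: (-32.01,44.923) -> (-26.1,52.488) [heading=52, draw]
    -- iteration 2/2 --
    FD 10.7: (-26.1,52.488) -> (-19.512,60.919) [heading=52, draw]
    FD 9.6: (-19.512,60.919) -> (-13.602,68.484) [heading=52, draw]
  ]
  -- iteration 3/4 --
  RT 64: heading 52 -> 348
  REPEAT 2 [
    -- iteration 1/2 --
    FD 10.7: (-13.602,68.484) -> (-3.136,66.26) [heading=348, draw]
    FD 9.6: (-3.136,66.26) -> (6.254,64.264) [heading=348, draw]
    -- iteration 2/2 --
    FD 10.7: (6.254,64.264) -> (16.721,62.039) [heading=348, draw]
    FD 9.6: (16.721,62.039) -> (26.111,60.043) [heading=348, draw]
  ]
  -- iteration 4/4 --
  RT 64: heading 348 -> 284
  REPEAT 2 [
    -- iteration 1/2 --
    FD 10.7: (26.111,60.043) -> (28.699,49.661) [heading=284, draw]
    FD 9.6: (28.699,49.661) -> (31.022,40.346) [heading=284, draw]
    -- iteration 2/2 --
    FD 10.7: (31.022,40.346) -> (33.61,29.964) [heading=284, draw]
    FD 9.6: (33.61,29.964) -> (35.933,20.649) [heading=284, draw]
  ]
]
FD 6.4: (35.933,20.649) -> (37.481,14.439) [heading=284, draw]
LT 180: heading 284 -> 104
FD 7.4: (37.481,14.439) -> (35.691,21.619) [heading=104, draw]
FD 10.3: (35.691,21.619) -> (33.199,31.613) [heading=104, draw]
RT 270: heading 104 -> 194
Final: pos=(33.199,31.613), heading=194, 22 segment(s) drawn

Segment endpoints: x in {-38.598, -34.39, -32.01, -29.699, -26.1, -25.491, -20.8, -19.512, -13.602, -6.5, -3.136, 0, 3.1, 6.254, 16.721, 26.111, 28.699, 31.022, 33.199, 33.61, 35.691, 35.933, 37.481}, y in {0, 0, 0, 0, 9.617, 14.439, 18.246, 20.649, 21.619, 27.863, 29.964, 31.613, 36.491, 40.346, 44.923, 49.661, 52.488, 60.043, 60.919, 62.039, 64.264, 66.26, 68.484}
xmin=-38.598, ymin=0, xmax=37.481, ymax=68.484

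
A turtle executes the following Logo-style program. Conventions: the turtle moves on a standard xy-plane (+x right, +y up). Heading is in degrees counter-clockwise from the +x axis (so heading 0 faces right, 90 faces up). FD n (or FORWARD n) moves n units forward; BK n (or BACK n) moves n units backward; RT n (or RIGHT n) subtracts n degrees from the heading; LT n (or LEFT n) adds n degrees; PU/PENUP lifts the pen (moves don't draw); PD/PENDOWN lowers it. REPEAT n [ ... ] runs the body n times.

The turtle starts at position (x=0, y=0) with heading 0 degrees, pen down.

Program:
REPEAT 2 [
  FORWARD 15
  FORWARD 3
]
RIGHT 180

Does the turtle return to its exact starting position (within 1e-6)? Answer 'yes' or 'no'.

Answer: no

Derivation:
Executing turtle program step by step:
Start: pos=(0,0), heading=0, pen down
REPEAT 2 [
  -- iteration 1/2 --
  FD 15: (0,0) -> (15,0) [heading=0, draw]
  FD 3: (15,0) -> (18,0) [heading=0, draw]
  -- iteration 2/2 --
  FD 15: (18,0) -> (33,0) [heading=0, draw]
  FD 3: (33,0) -> (36,0) [heading=0, draw]
]
RT 180: heading 0 -> 180
Final: pos=(36,0), heading=180, 4 segment(s) drawn

Start position: (0, 0)
Final position: (36, 0)
Distance = 36; >= 1e-6 -> NOT closed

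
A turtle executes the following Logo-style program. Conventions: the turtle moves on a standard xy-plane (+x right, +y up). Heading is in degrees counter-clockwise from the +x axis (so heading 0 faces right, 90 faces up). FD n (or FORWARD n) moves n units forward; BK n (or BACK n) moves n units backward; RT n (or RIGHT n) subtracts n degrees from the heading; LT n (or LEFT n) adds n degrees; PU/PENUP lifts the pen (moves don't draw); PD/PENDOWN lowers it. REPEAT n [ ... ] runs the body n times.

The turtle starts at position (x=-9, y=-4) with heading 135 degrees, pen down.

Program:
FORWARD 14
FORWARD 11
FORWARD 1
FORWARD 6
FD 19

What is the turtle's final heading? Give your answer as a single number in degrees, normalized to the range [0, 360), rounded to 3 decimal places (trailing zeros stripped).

Answer: 135

Derivation:
Executing turtle program step by step:
Start: pos=(-9,-4), heading=135, pen down
FD 14: (-9,-4) -> (-18.899,5.899) [heading=135, draw]
FD 11: (-18.899,5.899) -> (-26.678,13.678) [heading=135, draw]
FD 1: (-26.678,13.678) -> (-27.385,14.385) [heading=135, draw]
FD 6: (-27.385,14.385) -> (-31.627,18.627) [heading=135, draw]
FD 19: (-31.627,18.627) -> (-45.062,32.062) [heading=135, draw]
Final: pos=(-45.062,32.062), heading=135, 5 segment(s) drawn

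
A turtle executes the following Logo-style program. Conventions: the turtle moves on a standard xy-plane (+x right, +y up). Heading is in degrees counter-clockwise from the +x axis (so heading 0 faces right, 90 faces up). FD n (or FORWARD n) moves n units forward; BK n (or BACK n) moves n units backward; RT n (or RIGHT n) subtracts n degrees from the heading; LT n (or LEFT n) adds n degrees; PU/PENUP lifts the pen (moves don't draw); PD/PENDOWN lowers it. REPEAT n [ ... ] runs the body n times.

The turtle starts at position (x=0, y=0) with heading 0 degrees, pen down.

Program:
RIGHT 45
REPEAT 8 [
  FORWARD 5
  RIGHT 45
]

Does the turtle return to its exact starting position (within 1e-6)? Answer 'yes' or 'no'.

Executing turtle program step by step:
Start: pos=(0,0), heading=0, pen down
RT 45: heading 0 -> 315
REPEAT 8 [
  -- iteration 1/8 --
  FD 5: (0,0) -> (3.536,-3.536) [heading=315, draw]
  RT 45: heading 315 -> 270
  -- iteration 2/8 --
  FD 5: (3.536,-3.536) -> (3.536,-8.536) [heading=270, draw]
  RT 45: heading 270 -> 225
  -- iteration 3/8 --
  FD 5: (3.536,-8.536) -> (0,-12.071) [heading=225, draw]
  RT 45: heading 225 -> 180
  -- iteration 4/8 --
  FD 5: (0,-12.071) -> (-5,-12.071) [heading=180, draw]
  RT 45: heading 180 -> 135
  -- iteration 5/8 --
  FD 5: (-5,-12.071) -> (-8.536,-8.536) [heading=135, draw]
  RT 45: heading 135 -> 90
  -- iteration 6/8 --
  FD 5: (-8.536,-8.536) -> (-8.536,-3.536) [heading=90, draw]
  RT 45: heading 90 -> 45
  -- iteration 7/8 --
  FD 5: (-8.536,-3.536) -> (-5,0) [heading=45, draw]
  RT 45: heading 45 -> 0
  -- iteration 8/8 --
  FD 5: (-5,0) -> (0,0) [heading=0, draw]
  RT 45: heading 0 -> 315
]
Final: pos=(0,0), heading=315, 8 segment(s) drawn

Start position: (0, 0)
Final position: (0, 0)
Distance = 0; < 1e-6 -> CLOSED

Answer: yes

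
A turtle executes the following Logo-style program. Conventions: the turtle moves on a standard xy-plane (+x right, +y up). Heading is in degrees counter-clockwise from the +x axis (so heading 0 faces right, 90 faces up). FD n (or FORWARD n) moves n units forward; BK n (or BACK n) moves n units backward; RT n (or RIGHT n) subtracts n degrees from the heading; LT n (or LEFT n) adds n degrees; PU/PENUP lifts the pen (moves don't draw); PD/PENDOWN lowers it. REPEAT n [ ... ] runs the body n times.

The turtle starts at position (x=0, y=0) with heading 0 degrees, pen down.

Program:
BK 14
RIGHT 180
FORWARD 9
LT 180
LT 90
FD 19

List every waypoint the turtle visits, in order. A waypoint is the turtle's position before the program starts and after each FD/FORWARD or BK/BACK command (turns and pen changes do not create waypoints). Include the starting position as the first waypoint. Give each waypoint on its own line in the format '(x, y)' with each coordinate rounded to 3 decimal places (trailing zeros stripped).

Answer: (0, 0)
(-14, 0)
(-23, 0)
(-23, 19)

Derivation:
Executing turtle program step by step:
Start: pos=(0,0), heading=0, pen down
BK 14: (0,0) -> (-14,0) [heading=0, draw]
RT 180: heading 0 -> 180
FD 9: (-14,0) -> (-23,0) [heading=180, draw]
LT 180: heading 180 -> 0
LT 90: heading 0 -> 90
FD 19: (-23,0) -> (-23,19) [heading=90, draw]
Final: pos=(-23,19), heading=90, 3 segment(s) drawn
Waypoints (4 total):
(0, 0)
(-14, 0)
(-23, 0)
(-23, 19)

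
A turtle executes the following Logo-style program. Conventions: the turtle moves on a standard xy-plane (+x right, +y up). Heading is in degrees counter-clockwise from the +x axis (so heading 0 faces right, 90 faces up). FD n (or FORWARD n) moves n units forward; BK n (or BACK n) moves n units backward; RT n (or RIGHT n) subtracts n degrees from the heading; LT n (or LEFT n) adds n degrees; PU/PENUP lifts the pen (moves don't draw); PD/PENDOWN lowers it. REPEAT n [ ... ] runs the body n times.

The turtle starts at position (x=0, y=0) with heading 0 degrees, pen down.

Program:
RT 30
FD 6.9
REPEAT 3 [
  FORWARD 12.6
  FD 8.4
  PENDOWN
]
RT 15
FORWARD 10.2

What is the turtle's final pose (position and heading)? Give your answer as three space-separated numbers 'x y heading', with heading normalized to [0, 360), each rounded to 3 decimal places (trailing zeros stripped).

Answer: 67.748 -42.162 315

Derivation:
Executing turtle program step by step:
Start: pos=(0,0), heading=0, pen down
RT 30: heading 0 -> 330
FD 6.9: (0,0) -> (5.976,-3.45) [heading=330, draw]
REPEAT 3 [
  -- iteration 1/3 --
  FD 12.6: (5.976,-3.45) -> (16.887,-9.75) [heading=330, draw]
  FD 8.4: (16.887,-9.75) -> (24.162,-13.95) [heading=330, draw]
  PD: pen down
  -- iteration 2/3 --
  FD 12.6: (24.162,-13.95) -> (35.074,-20.25) [heading=330, draw]
  FD 8.4: (35.074,-20.25) -> (42.349,-24.45) [heading=330, draw]
  PD: pen down
  -- iteration 3/3 --
  FD 12.6: (42.349,-24.45) -> (53.261,-30.75) [heading=330, draw]
  FD 8.4: (53.261,-30.75) -> (60.535,-34.95) [heading=330, draw]
  PD: pen down
]
RT 15: heading 330 -> 315
FD 10.2: (60.535,-34.95) -> (67.748,-42.162) [heading=315, draw]
Final: pos=(67.748,-42.162), heading=315, 8 segment(s) drawn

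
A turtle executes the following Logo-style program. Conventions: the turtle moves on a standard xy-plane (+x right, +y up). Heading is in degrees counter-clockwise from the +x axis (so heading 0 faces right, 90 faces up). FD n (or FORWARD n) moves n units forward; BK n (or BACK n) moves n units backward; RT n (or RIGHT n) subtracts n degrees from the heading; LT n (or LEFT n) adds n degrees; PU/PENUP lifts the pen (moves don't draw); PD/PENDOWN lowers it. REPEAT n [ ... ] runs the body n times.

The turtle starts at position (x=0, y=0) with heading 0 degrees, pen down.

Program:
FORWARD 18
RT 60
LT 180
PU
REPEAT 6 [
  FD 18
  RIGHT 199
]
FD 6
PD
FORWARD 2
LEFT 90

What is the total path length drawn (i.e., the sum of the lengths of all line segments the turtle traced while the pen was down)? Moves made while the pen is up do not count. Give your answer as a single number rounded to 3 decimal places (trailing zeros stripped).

Executing turtle program step by step:
Start: pos=(0,0), heading=0, pen down
FD 18: (0,0) -> (18,0) [heading=0, draw]
RT 60: heading 0 -> 300
LT 180: heading 300 -> 120
PU: pen up
REPEAT 6 [
  -- iteration 1/6 --
  FD 18: (18,0) -> (9,15.588) [heading=120, move]
  RT 199: heading 120 -> 281
  -- iteration 2/6 --
  FD 18: (9,15.588) -> (12.435,-2.081) [heading=281, move]
  RT 199: heading 281 -> 82
  -- iteration 3/6 --
  FD 18: (12.435,-2.081) -> (14.94,15.744) [heading=82, move]
  RT 199: heading 82 -> 243
  -- iteration 4/6 --
  FD 18: (14.94,15.744) -> (6.768,-0.294) [heading=243, move]
  RT 199: heading 243 -> 44
  -- iteration 5/6 --
  FD 18: (6.768,-0.294) -> (19.716,12.21) [heading=44, move]
  RT 199: heading 44 -> 205
  -- iteration 6/6 --
  FD 18: (19.716,12.21) -> (3.402,4.603) [heading=205, move]
  RT 199: heading 205 -> 6
]
FD 6: (3.402,4.603) -> (9.37,5.23) [heading=6, move]
PD: pen down
FD 2: (9.37,5.23) -> (11.359,5.439) [heading=6, draw]
LT 90: heading 6 -> 96
Final: pos=(11.359,5.439), heading=96, 2 segment(s) drawn

Segment lengths:
  seg 1: (0,0) -> (18,0), length = 18
  seg 2: (9.37,5.23) -> (11.359,5.439), length = 2
Total = 20

Answer: 20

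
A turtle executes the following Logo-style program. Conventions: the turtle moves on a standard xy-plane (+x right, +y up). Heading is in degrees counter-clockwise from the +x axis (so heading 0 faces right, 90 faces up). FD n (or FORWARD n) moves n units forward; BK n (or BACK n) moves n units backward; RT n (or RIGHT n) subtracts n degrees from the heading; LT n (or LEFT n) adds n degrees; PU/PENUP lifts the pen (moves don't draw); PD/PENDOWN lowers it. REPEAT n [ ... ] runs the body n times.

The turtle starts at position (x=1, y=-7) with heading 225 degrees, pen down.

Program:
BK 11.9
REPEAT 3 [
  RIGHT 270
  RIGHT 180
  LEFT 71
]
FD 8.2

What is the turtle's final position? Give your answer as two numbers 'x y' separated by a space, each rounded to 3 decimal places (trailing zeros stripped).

Executing turtle program step by step:
Start: pos=(1,-7), heading=225, pen down
BK 11.9: (1,-7) -> (9.415,1.415) [heading=225, draw]
REPEAT 3 [
  -- iteration 1/3 --
  RT 270: heading 225 -> 315
  RT 180: heading 315 -> 135
  LT 71: heading 135 -> 206
  -- iteration 2/3 --
  RT 270: heading 206 -> 296
  RT 180: heading 296 -> 116
  LT 71: heading 116 -> 187
  -- iteration 3/3 --
  RT 270: heading 187 -> 277
  RT 180: heading 277 -> 97
  LT 71: heading 97 -> 168
]
FD 8.2: (9.415,1.415) -> (1.394,3.119) [heading=168, draw]
Final: pos=(1.394,3.119), heading=168, 2 segment(s) drawn

Answer: 1.394 3.119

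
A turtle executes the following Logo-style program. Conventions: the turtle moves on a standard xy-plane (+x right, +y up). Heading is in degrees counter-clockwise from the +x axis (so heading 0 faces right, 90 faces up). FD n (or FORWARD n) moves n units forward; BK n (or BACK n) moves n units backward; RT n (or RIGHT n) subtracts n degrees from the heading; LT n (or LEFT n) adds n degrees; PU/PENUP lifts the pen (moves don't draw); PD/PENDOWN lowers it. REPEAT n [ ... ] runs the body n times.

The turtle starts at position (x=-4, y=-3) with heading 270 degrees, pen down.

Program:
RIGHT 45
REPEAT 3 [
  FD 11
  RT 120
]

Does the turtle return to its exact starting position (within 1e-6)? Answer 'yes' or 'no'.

Executing turtle program step by step:
Start: pos=(-4,-3), heading=270, pen down
RT 45: heading 270 -> 225
REPEAT 3 [
  -- iteration 1/3 --
  FD 11: (-4,-3) -> (-11.778,-10.778) [heading=225, draw]
  RT 120: heading 225 -> 105
  -- iteration 2/3 --
  FD 11: (-11.778,-10.778) -> (-14.625,-0.153) [heading=105, draw]
  RT 120: heading 105 -> 345
  -- iteration 3/3 --
  FD 11: (-14.625,-0.153) -> (-4,-3) [heading=345, draw]
  RT 120: heading 345 -> 225
]
Final: pos=(-4,-3), heading=225, 3 segment(s) drawn

Start position: (-4, -3)
Final position: (-4, -3)
Distance = 0; < 1e-6 -> CLOSED

Answer: yes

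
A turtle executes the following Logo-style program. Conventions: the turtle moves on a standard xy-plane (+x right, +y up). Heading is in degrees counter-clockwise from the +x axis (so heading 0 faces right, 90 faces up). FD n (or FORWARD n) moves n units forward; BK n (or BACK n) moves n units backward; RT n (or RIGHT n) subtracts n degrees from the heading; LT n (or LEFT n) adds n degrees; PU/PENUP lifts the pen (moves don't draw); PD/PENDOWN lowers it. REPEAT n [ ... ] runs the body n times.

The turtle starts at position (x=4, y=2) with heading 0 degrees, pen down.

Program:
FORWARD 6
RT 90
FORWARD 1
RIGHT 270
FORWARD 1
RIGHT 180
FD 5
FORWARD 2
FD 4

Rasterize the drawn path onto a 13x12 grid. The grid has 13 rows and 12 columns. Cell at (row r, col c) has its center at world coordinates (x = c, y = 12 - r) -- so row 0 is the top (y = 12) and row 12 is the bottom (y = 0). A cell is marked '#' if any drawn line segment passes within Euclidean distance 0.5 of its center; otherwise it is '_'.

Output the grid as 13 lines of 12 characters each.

Answer: ____________
____________
____________
____________
____________
____________
____________
____________
____________
____________
____#######_
############
____________

Derivation:
Segment 0: (4,2) -> (10,2)
Segment 1: (10,2) -> (10,1)
Segment 2: (10,1) -> (11,1)
Segment 3: (11,1) -> (6,1)
Segment 4: (6,1) -> (4,1)
Segment 5: (4,1) -> (0,1)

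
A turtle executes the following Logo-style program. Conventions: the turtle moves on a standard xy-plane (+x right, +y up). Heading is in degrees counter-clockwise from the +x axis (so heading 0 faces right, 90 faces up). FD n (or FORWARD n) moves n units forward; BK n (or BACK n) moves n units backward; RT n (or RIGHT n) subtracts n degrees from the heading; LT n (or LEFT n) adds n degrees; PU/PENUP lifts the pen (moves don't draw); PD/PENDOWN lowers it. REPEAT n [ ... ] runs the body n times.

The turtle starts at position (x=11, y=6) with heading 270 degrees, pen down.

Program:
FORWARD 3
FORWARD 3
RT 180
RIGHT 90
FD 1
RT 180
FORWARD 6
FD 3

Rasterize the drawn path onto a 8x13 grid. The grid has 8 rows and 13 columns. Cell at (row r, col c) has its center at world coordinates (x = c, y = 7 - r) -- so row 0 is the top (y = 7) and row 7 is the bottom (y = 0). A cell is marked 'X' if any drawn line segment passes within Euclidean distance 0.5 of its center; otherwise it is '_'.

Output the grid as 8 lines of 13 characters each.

Segment 0: (11,6) -> (11,3)
Segment 1: (11,3) -> (11,0)
Segment 2: (11,0) -> (12,0)
Segment 3: (12,0) -> (6,-0)
Segment 4: (6,-0) -> (3,-0)

Answer: _____________
___________X_
___________X_
___________X_
___________X_
___________X_
___________X_
___XXXXXXXXXX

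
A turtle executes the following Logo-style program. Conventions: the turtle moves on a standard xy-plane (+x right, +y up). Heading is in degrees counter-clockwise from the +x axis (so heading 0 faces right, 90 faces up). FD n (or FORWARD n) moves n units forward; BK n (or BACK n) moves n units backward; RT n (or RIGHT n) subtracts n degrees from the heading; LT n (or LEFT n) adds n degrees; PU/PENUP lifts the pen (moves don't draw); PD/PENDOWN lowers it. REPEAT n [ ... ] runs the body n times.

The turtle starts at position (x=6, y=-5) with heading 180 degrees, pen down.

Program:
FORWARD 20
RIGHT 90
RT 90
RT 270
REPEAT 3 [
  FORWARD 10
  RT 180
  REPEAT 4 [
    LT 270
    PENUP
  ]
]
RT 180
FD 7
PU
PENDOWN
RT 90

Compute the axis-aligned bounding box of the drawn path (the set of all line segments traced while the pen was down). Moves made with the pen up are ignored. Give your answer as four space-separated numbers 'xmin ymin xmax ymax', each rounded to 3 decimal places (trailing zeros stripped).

Executing turtle program step by step:
Start: pos=(6,-5), heading=180, pen down
FD 20: (6,-5) -> (-14,-5) [heading=180, draw]
RT 90: heading 180 -> 90
RT 90: heading 90 -> 0
RT 270: heading 0 -> 90
REPEAT 3 [
  -- iteration 1/3 --
  FD 10: (-14,-5) -> (-14,5) [heading=90, draw]
  RT 180: heading 90 -> 270
  REPEAT 4 [
    -- iteration 1/4 --
    LT 270: heading 270 -> 180
    PU: pen up
    -- iteration 2/4 --
    LT 270: heading 180 -> 90
    PU: pen up
    -- iteration 3/4 --
    LT 270: heading 90 -> 0
    PU: pen up
    -- iteration 4/4 --
    LT 270: heading 0 -> 270
    PU: pen up
  ]
  -- iteration 2/3 --
  FD 10: (-14,5) -> (-14,-5) [heading=270, move]
  RT 180: heading 270 -> 90
  REPEAT 4 [
    -- iteration 1/4 --
    LT 270: heading 90 -> 0
    PU: pen up
    -- iteration 2/4 --
    LT 270: heading 0 -> 270
    PU: pen up
    -- iteration 3/4 --
    LT 270: heading 270 -> 180
    PU: pen up
    -- iteration 4/4 --
    LT 270: heading 180 -> 90
    PU: pen up
  ]
  -- iteration 3/3 --
  FD 10: (-14,-5) -> (-14,5) [heading=90, move]
  RT 180: heading 90 -> 270
  REPEAT 4 [
    -- iteration 1/4 --
    LT 270: heading 270 -> 180
    PU: pen up
    -- iteration 2/4 --
    LT 270: heading 180 -> 90
    PU: pen up
    -- iteration 3/4 --
    LT 270: heading 90 -> 0
    PU: pen up
    -- iteration 4/4 --
    LT 270: heading 0 -> 270
    PU: pen up
  ]
]
RT 180: heading 270 -> 90
FD 7: (-14,5) -> (-14,12) [heading=90, move]
PU: pen up
PD: pen down
RT 90: heading 90 -> 0
Final: pos=(-14,12), heading=0, 2 segment(s) drawn

Segment endpoints: x in {-14, -14, 6}, y in {-5, -5, 5}
xmin=-14, ymin=-5, xmax=6, ymax=5

Answer: -14 -5 6 5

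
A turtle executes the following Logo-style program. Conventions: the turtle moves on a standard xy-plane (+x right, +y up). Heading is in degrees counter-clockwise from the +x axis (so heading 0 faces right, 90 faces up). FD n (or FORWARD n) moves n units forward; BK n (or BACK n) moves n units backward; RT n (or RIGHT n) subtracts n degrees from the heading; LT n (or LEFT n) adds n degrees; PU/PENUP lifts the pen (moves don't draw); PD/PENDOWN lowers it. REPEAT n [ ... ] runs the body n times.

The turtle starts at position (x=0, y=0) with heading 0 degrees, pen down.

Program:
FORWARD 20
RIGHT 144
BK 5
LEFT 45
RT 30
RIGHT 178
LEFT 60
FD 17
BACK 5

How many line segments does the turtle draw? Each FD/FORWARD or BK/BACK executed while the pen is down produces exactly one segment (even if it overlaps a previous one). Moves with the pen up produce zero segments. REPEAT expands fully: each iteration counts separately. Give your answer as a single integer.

Executing turtle program step by step:
Start: pos=(0,0), heading=0, pen down
FD 20: (0,0) -> (20,0) [heading=0, draw]
RT 144: heading 0 -> 216
BK 5: (20,0) -> (24.045,2.939) [heading=216, draw]
LT 45: heading 216 -> 261
RT 30: heading 261 -> 231
RT 178: heading 231 -> 53
LT 60: heading 53 -> 113
FD 17: (24.045,2.939) -> (17.403,18.588) [heading=113, draw]
BK 5: (17.403,18.588) -> (19.356,13.985) [heading=113, draw]
Final: pos=(19.356,13.985), heading=113, 4 segment(s) drawn
Segments drawn: 4

Answer: 4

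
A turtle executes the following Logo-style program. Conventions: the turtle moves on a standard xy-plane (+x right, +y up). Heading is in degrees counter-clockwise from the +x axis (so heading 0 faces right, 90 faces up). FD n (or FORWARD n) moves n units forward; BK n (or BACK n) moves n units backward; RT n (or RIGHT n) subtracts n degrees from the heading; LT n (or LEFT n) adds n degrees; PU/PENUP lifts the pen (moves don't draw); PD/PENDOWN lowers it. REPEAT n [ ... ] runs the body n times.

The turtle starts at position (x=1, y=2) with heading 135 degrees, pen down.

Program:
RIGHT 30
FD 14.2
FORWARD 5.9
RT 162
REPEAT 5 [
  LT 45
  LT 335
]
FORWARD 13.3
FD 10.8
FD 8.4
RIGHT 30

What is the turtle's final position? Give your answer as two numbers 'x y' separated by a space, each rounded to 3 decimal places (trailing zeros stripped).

Executing turtle program step by step:
Start: pos=(1,2), heading=135, pen down
RT 30: heading 135 -> 105
FD 14.2: (1,2) -> (-2.675,15.716) [heading=105, draw]
FD 5.9: (-2.675,15.716) -> (-4.202,21.415) [heading=105, draw]
RT 162: heading 105 -> 303
REPEAT 5 [
  -- iteration 1/5 --
  LT 45: heading 303 -> 348
  LT 335: heading 348 -> 323
  -- iteration 2/5 --
  LT 45: heading 323 -> 8
  LT 335: heading 8 -> 343
  -- iteration 3/5 --
  LT 45: heading 343 -> 28
  LT 335: heading 28 -> 3
  -- iteration 4/5 --
  LT 45: heading 3 -> 48
  LT 335: heading 48 -> 23
  -- iteration 5/5 --
  LT 45: heading 23 -> 68
  LT 335: heading 68 -> 43
]
FD 13.3: (-4.202,21.415) -> (5.525,30.486) [heading=43, draw]
FD 10.8: (5.525,30.486) -> (13.423,37.851) [heading=43, draw]
FD 8.4: (13.423,37.851) -> (19.567,43.58) [heading=43, draw]
RT 30: heading 43 -> 13
Final: pos=(19.567,43.58), heading=13, 5 segment(s) drawn

Answer: 19.567 43.58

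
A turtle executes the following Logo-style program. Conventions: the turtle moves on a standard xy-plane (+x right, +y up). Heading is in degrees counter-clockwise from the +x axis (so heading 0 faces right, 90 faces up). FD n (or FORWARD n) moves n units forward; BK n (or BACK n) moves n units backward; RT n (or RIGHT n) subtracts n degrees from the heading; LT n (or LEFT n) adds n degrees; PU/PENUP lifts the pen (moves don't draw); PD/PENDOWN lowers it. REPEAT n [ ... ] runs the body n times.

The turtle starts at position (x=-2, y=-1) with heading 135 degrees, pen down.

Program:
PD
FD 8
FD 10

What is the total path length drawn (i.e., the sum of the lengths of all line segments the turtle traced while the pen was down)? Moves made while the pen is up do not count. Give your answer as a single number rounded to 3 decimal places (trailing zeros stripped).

Executing turtle program step by step:
Start: pos=(-2,-1), heading=135, pen down
PD: pen down
FD 8: (-2,-1) -> (-7.657,4.657) [heading=135, draw]
FD 10: (-7.657,4.657) -> (-14.728,11.728) [heading=135, draw]
Final: pos=(-14.728,11.728), heading=135, 2 segment(s) drawn

Segment lengths:
  seg 1: (-2,-1) -> (-7.657,4.657), length = 8
  seg 2: (-7.657,4.657) -> (-14.728,11.728), length = 10
Total = 18

Answer: 18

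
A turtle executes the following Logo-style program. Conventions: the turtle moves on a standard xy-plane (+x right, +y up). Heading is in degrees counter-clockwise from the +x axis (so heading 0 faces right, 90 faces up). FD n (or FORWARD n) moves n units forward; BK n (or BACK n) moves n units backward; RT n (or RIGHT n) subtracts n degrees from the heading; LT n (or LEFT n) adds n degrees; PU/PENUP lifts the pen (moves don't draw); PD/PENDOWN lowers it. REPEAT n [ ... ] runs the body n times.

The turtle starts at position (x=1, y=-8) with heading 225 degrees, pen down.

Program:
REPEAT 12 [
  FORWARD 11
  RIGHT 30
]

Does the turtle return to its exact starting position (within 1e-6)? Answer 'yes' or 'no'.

Answer: yes

Derivation:
Executing turtle program step by step:
Start: pos=(1,-8), heading=225, pen down
REPEAT 12 [
  -- iteration 1/12 --
  FD 11: (1,-8) -> (-6.778,-15.778) [heading=225, draw]
  RT 30: heading 225 -> 195
  -- iteration 2/12 --
  FD 11: (-6.778,-15.778) -> (-17.403,-18.625) [heading=195, draw]
  RT 30: heading 195 -> 165
  -- iteration 3/12 --
  FD 11: (-17.403,-18.625) -> (-28.029,-15.778) [heading=165, draw]
  RT 30: heading 165 -> 135
  -- iteration 4/12 --
  FD 11: (-28.029,-15.778) -> (-35.807,-8) [heading=135, draw]
  RT 30: heading 135 -> 105
  -- iteration 5/12 --
  FD 11: (-35.807,-8) -> (-38.654,2.625) [heading=105, draw]
  RT 30: heading 105 -> 75
  -- iteration 6/12 --
  FD 11: (-38.654,2.625) -> (-35.807,13.25) [heading=75, draw]
  RT 30: heading 75 -> 45
  -- iteration 7/12 --
  FD 11: (-35.807,13.25) -> (-28.029,21.029) [heading=45, draw]
  RT 30: heading 45 -> 15
  -- iteration 8/12 --
  FD 11: (-28.029,21.029) -> (-17.403,23.876) [heading=15, draw]
  RT 30: heading 15 -> 345
  -- iteration 9/12 --
  FD 11: (-17.403,23.876) -> (-6.778,21.029) [heading=345, draw]
  RT 30: heading 345 -> 315
  -- iteration 10/12 --
  FD 11: (-6.778,21.029) -> (1,13.25) [heading=315, draw]
  RT 30: heading 315 -> 285
  -- iteration 11/12 --
  FD 11: (1,13.25) -> (3.847,2.625) [heading=285, draw]
  RT 30: heading 285 -> 255
  -- iteration 12/12 --
  FD 11: (3.847,2.625) -> (1,-8) [heading=255, draw]
  RT 30: heading 255 -> 225
]
Final: pos=(1,-8), heading=225, 12 segment(s) drawn

Start position: (1, -8)
Final position: (1, -8)
Distance = 0; < 1e-6 -> CLOSED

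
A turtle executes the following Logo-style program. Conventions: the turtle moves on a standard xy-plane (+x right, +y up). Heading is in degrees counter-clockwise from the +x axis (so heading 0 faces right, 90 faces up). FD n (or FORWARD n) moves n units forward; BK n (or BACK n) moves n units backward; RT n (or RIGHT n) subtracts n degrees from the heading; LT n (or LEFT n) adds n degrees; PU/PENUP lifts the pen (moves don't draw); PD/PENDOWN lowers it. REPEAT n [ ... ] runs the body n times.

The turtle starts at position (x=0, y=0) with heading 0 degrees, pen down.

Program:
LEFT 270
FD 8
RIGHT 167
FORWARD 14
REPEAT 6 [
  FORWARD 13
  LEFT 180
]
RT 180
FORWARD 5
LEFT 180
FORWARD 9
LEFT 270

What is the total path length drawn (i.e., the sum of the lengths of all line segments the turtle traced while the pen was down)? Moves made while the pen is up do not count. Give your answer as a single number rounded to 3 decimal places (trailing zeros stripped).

Executing turtle program step by step:
Start: pos=(0,0), heading=0, pen down
LT 270: heading 0 -> 270
FD 8: (0,0) -> (0,-8) [heading=270, draw]
RT 167: heading 270 -> 103
FD 14: (0,-8) -> (-3.149,5.641) [heading=103, draw]
REPEAT 6 [
  -- iteration 1/6 --
  FD 13: (-3.149,5.641) -> (-6.074,18.308) [heading=103, draw]
  LT 180: heading 103 -> 283
  -- iteration 2/6 --
  FD 13: (-6.074,18.308) -> (-3.149,5.641) [heading=283, draw]
  LT 180: heading 283 -> 103
  -- iteration 3/6 --
  FD 13: (-3.149,5.641) -> (-6.074,18.308) [heading=103, draw]
  LT 180: heading 103 -> 283
  -- iteration 4/6 --
  FD 13: (-6.074,18.308) -> (-3.149,5.641) [heading=283, draw]
  LT 180: heading 283 -> 103
  -- iteration 5/6 --
  FD 13: (-3.149,5.641) -> (-6.074,18.308) [heading=103, draw]
  LT 180: heading 103 -> 283
  -- iteration 6/6 --
  FD 13: (-6.074,18.308) -> (-3.149,5.641) [heading=283, draw]
  LT 180: heading 283 -> 103
]
RT 180: heading 103 -> 283
FD 5: (-3.149,5.641) -> (-2.025,0.769) [heading=283, draw]
LT 180: heading 283 -> 103
FD 9: (-2.025,0.769) -> (-4.049,9.539) [heading=103, draw]
LT 270: heading 103 -> 13
Final: pos=(-4.049,9.539), heading=13, 10 segment(s) drawn

Segment lengths:
  seg 1: (0,0) -> (0,-8), length = 8
  seg 2: (0,-8) -> (-3.149,5.641), length = 14
  seg 3: (-3.149,5.641) -> (-6.074,18.308), length = 13
  seg 4: (-6.074,18.308) -> (-3.149,5.641), length = 13
  seg 5: (-3.149,5.641) -> (-6.074,18.308), length = 13
  seg 6: (-6.074,18.308) -> (-3.149,5.641), length = 13
  seg 7: (-3.149,5.641) -> (-6.074,18.308), length = 13
  seg 8: (-6.074,18.308) -> (-3.149,5.641), length = 13
  seg 9: (-3.149,5.641) -> (-2.025,0.769), length = 5
  seg 10: (-2.025,0.769) -> (-4.049,9.539), length = 9
Total = 114

Answer: 114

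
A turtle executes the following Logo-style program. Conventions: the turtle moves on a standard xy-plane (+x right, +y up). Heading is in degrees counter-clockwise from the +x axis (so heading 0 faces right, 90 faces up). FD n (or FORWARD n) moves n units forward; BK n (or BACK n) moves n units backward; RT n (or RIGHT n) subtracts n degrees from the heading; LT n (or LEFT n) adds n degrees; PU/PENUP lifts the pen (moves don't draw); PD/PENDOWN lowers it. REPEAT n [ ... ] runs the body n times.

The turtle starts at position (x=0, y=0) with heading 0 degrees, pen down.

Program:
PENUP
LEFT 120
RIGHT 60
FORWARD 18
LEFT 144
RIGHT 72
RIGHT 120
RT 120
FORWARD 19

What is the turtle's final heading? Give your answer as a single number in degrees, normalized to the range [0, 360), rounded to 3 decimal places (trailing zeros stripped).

Executing turtle program step by step:
Start: pos=(0,0), heading=0, pen down
PU: pen up
LT 120: heading 0 -> 120
RT 60: heading 120 -> 60
FD 18: (0,0) -> (9,15.588) [heading=60, move]
LT 144: heading 60 -> 204
RT 72: heading 204 -> 132
RT 120: heading 132 -> 12
RT 120: heading 12 -> 252
FD 19: (9,15.588) -> (3.129,-2.482) [heading=252, move]
Final: pos=(3.129,-2.482), heading=252, 0 segment(s) drawn

Answer: 252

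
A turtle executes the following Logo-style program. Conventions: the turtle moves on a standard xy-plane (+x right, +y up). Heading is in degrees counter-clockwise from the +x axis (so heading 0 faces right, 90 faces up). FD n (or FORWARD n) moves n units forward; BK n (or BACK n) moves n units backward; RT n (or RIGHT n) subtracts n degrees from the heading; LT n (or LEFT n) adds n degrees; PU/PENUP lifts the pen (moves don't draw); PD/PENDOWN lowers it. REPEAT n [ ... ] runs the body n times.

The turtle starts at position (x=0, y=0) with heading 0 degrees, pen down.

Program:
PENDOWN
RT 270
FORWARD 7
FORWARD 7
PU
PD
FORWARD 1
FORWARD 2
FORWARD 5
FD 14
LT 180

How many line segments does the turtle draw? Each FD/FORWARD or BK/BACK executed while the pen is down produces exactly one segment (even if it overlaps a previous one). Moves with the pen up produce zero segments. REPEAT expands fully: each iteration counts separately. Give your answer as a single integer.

Executing turtle program step by step:
Start: pos=(0,0), heading=0, pen down
PD: pen down
RT 270: heading 0 -> 90
FD 7: (0,0) -> (0,7) [heading=90, draw]
FD 7: (0,7) -> (0,14) [heading=90, draw]
PU: pen up
PD: pen down
FD 1: (0,14) -> (0,15) [heading=90, draw]
FD 2: (0,15) -> (0,17) [heading=90, draw]
FD 5: (0,17) -> (0,22) [heading=90, draw]
FD 14: (0,22) -> (0,36) [heading=90, draw]
LT 180: heading 90 -> 270
Final: pos=(0,36), heading=270, 6 segment(s) drawn
Segments drawn: 6

Answer: 6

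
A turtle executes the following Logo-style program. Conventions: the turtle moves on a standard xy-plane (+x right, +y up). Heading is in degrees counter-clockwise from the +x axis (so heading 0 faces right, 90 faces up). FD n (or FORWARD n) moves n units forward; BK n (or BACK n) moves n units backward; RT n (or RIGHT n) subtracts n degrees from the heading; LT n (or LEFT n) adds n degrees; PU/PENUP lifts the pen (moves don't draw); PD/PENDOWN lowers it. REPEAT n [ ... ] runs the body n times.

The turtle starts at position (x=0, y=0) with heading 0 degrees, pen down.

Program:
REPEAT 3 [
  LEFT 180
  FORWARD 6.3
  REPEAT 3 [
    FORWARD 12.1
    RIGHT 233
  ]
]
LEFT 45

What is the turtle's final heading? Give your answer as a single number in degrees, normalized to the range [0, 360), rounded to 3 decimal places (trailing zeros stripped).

Executing turtle program step by step:
Start: pos=(0,0), heading=0, pen down
REPEAT 3 [
  -- iteration 1/3 --
  LT 180: heading 0 -> 180
  FD 6.3: (0,0) -> (-6.3,0) [heading=180, draw]
  REPEAT 3 [
    -- iteration 1/3 --
    FD 12.1: (-6.3,0) -> (-18.4,0) [heading=180, draw]
    RT 233: heading 180 -> 307
    -- iteration 2/3 --
    FD 12.1: (-18.4,0) -> (-11.118,-9.663) [heading=307, draw]
    RT 233: heading 307 -> 74
    -- iteration 3/3 --
    FD 12.1: (-11.118,-9.663) -> (-7.783,1.968) [heading=74, draw]
    RT 233: heading 74 -> 201
  ]
  -- iteration 2/3 --
  LT 180: heading 201 -> 21
  FD 6.3: (-7.783,1.968) -> (-1.901,4.225) [heading=21, draw]
  REPEAT 3 [
    -- iteration 1/3 --
    FD 12.1: (-1.901,4.225) -> (9.395,8.562) [heading=21, draw]
    RT 233: heading 21 -> 148
    -- iteration 2/3 --
    FD 12.1: (9.395,8.562) -> (-0.866,14.974) [heading=148, draw]
    RT 233: heading 148 -> 275
    -- iteration 3/3 --
    FD 12.1: (-0.866,14.974) -> (0.188,2.92) [heading=275, draw]
    RT 233: heading 275 -> 42
  ]
  -- iteration 3/3 --
  LT 180: heading 42 -> 222
  FD 6.3: (0.188,2.92) -> (-4.494,-1.296) [heading=222, draw]
  REPEAT 3 [
    -- iteration 1/3 --
    FD 12.1: (-4.494,-1.296) -> (-13.486,-9.392) [heading=222, draw]
    RT 233: heading 222 -> 349
    -- iteration 2/3 --
    FD 12.1: (-13.486,-9.392) -> (-1.608,-11.701) [heading=349, draw]
    RT 233: heading 349 -> 116
    -- iteration 3/3 --
    FD 12.1: (-1.608,-11.701) -> (-6.912,-0.826) [heading=116, draw]
    RT 233: heading 116 -> 243
  ]
]
LT 45: heading 243 -> 288
Final: pos=(-6.912,-0.826), heading=288, 12 segment(s) drawn

Answer: 288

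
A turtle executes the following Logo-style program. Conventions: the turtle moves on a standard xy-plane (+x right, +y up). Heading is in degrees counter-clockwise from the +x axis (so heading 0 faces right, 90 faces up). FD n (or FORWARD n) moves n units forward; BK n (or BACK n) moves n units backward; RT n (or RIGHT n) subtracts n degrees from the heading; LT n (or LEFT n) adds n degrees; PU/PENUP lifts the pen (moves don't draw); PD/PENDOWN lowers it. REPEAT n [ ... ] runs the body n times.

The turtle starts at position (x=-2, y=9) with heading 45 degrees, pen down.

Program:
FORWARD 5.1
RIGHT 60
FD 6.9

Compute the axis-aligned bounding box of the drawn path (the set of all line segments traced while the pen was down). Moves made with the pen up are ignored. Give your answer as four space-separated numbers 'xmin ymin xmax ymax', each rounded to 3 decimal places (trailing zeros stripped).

Answer: -2 9 8.271 12.606

Derivation:
Executing turtle program step by step:
Start: pos=(-2,9), heading=45, pen down
FD 5.1: (-2,9) -> (1.606,12.606) [heading=45, draw]
RT 60: heading 45 -> 345
FD 6.9: (1.606,12.606) -> (8.271,10.82) [heading=345, draw]
Final: pos=(8.271,10.82), heading=345, 2 segment(s) drawn

Segment endpoints: x in {-2, 1.606, 8.271}, y in {9, 10.82, 12.606}
xmin=-2, ymin=9, xmax=8.271, ymax=12.606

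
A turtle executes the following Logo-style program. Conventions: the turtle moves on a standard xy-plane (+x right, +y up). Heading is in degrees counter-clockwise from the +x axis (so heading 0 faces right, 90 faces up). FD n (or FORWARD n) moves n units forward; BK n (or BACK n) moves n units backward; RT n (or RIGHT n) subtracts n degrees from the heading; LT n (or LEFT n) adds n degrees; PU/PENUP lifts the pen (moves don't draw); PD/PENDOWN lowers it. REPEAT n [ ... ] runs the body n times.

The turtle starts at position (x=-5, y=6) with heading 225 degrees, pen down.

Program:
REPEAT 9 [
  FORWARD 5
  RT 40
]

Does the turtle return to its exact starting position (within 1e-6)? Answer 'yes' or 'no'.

Answer: yes

Derivation:
Executing turtle program step by step:
Start: pos=(-5,6), heading=225, pen down
REPEAT 9 [
  -- iteration 1/9 --
  FD 5: (-5,6) -> (-8.536,2.464) [heading=225, draw]
  RT 40: heading 225 -> 185
  -- iteration 2/9 --
  FD 5: (-8.536,2.464) -> (-13.517,2.029) [heading=185, draw]
  RT 40: heading 185 -> 145
  -- iteration 3/9 --
  FD 5: (-13.517,2.029) -> (-17.612,4.897) [heading=145, draw]
  RT 40: heading 145 -> 105
  -- iteration 4/9 --
  FD 5: (-17.612,4.897) -> (-18.906,9.726) [heading=105, draw]
  RT 40: heading 105 -> 65
  -- iteration 5/9 --
  FD 5: (-18.906,9.726) -> (-16.793,14.258) [heading=65, draw]
  RT 40: heading 65 -> 25
  -- iteration 6/9 --
  FD 5: (-16.793,14.258) -> (-12.262,16.371) [heading=25, draw]
  RT 40: heading 25 -> 345
  -- iteration 7/9 --
  FD 5: (-12.262,16.371) -> (-7.432,15.077) [heading=345, draw]
  RT 40: heading 345 -> 305
  -- iteration 8/9 --
  FD 5: (-7.432,15.077) -> (-4.564,10.981) [heading=305, draw]
  RT 40: heading 305 -> 265
  -- iteration 9/9 --
  FD 5: (-4.564,10.981) -> (-5,6) [heading=265, draw]
  RT 40: heading 265 -> 225
]
Final: pos=(-5,6), heading=225, 9 segment(s) drawn

Start position: (-5, 6)
Final position: (-5, 6)
Distance = 0; < 1e-6 -> CLOSED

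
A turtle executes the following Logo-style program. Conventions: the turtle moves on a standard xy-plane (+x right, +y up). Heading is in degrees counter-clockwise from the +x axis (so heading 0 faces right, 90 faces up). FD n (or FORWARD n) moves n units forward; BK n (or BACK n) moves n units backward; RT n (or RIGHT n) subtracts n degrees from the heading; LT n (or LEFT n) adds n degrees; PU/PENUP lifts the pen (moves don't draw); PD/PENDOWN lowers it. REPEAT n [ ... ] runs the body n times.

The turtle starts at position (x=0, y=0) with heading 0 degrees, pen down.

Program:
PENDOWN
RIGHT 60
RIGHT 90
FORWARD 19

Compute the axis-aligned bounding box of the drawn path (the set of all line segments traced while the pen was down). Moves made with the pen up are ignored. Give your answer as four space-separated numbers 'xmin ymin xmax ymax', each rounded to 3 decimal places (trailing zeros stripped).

Executing turtle program step by step:
Start: pos=(0,0), heading=0, pen down
PD: pen down
RT 60: heading 0 -> 300
RT 90: heading 300 -> 210
FD 19: (0,0) -> (-16.454,-9.5) [heading=210, draw]
Final: pos=(-16.454,-9.5), heading=210, 1 segment(s) drawn

Segment endpoints: x in {-16.454, 0}, y in {-9.5, 0}
xmin=-16.454, ymin=-9.5, xmax=0, ymax=0

Answer: -16.454 -9.5 0 0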